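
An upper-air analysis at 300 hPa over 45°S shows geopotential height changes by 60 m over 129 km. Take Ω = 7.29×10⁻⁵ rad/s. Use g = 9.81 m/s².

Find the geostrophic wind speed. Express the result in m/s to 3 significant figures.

Coriolis parameter at 45°S:
f = 2Ω sin φ = 2 × 7.29×10⁻⁵ × sin 45° = 1.03×10⁻⁴ s⁻¹
Height gradient: |∂Z/∂n| = 60 m / 129000 m = 4.65×10⁻⁴
On a pressure surface, geostrophic balance gives V_g = (g/f)|∂Z/∂n|:
V_g = 9.81 × 4.65×10⁻⁴ / 1.03×10⁻⁴ = 44.3 m/s

44.3 m/s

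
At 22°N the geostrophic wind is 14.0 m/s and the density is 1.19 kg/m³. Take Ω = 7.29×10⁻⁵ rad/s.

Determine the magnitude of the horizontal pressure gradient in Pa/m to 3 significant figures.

Coriolis parameter at 22°N:
f = 2Ω sin φ = 2 × 7.29×10⁻⁵ × sin 22° = 5.46×10⁻⁵ s⁻¹
Geostrophic balance rearranged: |∂P/∂n| = f ρ V_g
|∂P/∂n| = 5.46×10⁻⁵ × 1.19 × 14.0 = 9.10×10⁻⁴ Pa/m

9.10×10⁻⁴ Pa/m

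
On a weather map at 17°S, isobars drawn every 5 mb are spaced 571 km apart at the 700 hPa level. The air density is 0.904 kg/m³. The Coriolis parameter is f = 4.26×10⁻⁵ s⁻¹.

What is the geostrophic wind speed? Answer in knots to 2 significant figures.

44 knots

Pressure gradient: |∂P/∂n| = 500 Pa / 571000 m = 8.76×10⁻⁴ Pa/m
Geostrophic balance (pressure-gradient force = Coriolis force):
V_g = (1/(fρ)) |∂P/∂n| = 8.76×10⁻⁴ / (4.26×10⁻⁵ × 0.904) = 22.7 m/s
Converting: 22.7 m/s × 1.944 = 44 knots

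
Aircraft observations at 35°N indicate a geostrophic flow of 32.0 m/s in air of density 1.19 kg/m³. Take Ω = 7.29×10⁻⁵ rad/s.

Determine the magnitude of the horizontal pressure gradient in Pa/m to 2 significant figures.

3.2×10⁻³ Pa/m

Coriolis parameter at 35°N:
f = 2Ω sin φ = 2 × 7.29×10⁻⁵ × sin 35° = 8.36×10⁻⁵ s⁻¹
Geostrophic balance rearranged: |∂P/∂n| = f ρ V_g
|∂P/∂n| = 8.36×10⁻⁵ × 1.19 × 32.0 = 3.18×10⁻³ Pa/m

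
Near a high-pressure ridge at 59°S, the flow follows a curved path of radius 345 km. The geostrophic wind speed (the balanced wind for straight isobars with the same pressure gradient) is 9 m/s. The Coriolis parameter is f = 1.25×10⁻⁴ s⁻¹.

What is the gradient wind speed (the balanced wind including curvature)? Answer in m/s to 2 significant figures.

13 m/s

Around a high, pressure-gradient force acts outward with centrifugal, so Coriolis balances both:
fV = (1/ρ)|∂P/∂n| + V²/R  →  V² − fR·V + fR·V_g = 0
With fR = 1.25×10⁻⁴ × 345×10³ m = 43.1 m/s:
V = [fR − √((fR)² − 4 fR V_g)]/2 = [43.1 − √(43.1² − 4×43.1×9)]/2 = 12.8 m/s
Supergeostrophic (V > V_g = 9 m/s), as expected around a high.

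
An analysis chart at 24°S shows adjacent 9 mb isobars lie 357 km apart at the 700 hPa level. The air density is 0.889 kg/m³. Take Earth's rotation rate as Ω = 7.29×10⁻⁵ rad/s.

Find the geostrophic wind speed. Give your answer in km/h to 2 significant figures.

Coriolis parameter at 24°S:
f = 2Ω sin φ = 2 × 7.29×10⁻⁵ × sin 24° = 5.93×10⁻⁵ s⁻¹
Pressure gradient: |∂P/∂n| = 900 Pa / 357000 m = 2.52×10⁻³ Pa/m
Geostrophic balance (pressure-gradient force = Coriolis force):
V_g = (1/(fρ)) |∂P/∂n| = 2.52×10⁻³ / (5.93×10⁻⁵ × 0.889) = 47.8 m/s
Converting: 47.8 m/s × 3.6 = 170 km/h

170 km/h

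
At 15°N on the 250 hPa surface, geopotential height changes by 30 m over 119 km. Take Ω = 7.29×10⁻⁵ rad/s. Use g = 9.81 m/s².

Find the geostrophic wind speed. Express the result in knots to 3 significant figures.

127 knots

Coriolis parameter at 15°N:
f = 2Ω sin φ = 2 × 7.29×10⁻⁵ × sin 15° = 3.77×10⁻⁵ s⁻¹
Height gradient: |∂Z/∂n| = 30 m / 119000 m = 2.52×10⁻⁴
On a pressure surface, geostrophic balance gives V_g = (g/f)|∂Z/∂n|:
V_g = 9.81 × 2.52×10⁻⁴ / 3.77×10⁻⁵ = 65.5 m/s
Converting: 65.5 m/s × 1.944 = 127 knots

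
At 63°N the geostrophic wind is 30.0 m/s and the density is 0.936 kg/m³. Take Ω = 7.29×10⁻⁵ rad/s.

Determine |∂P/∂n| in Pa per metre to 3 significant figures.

3.65×10⁻³ Pa/m

Coriolis parameter at 63°N:
f = 2Ω sin φ = 2 × 7.29×10⁻⁵ × sin 63° = 1.30×10⁻⁴ s⁻¹
Geostrophic balance rearranged: |∂P/∂n| = f ρ V_g
|∂P/∂n| = 1.30×10⁻⁴ × 0.936 × 30.0 = 3.65×10⁻³ Pa/m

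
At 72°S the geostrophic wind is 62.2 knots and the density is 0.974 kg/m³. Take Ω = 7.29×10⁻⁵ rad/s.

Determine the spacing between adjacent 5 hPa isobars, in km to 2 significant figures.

120 km

Coriolis parameter at 72°S:
f = 2Ω sin φ = 2 × 7.29×10⁻⁵ × sin 72° = 1.39×10⁻⁴ s⁻¹
Wind speed in SI: 62.2 knots = 32.0 m/s
Geostrophic balance rearranged: |∂P/∂n| = f ρ V_g
|∂P/∂n| = 1.39×10⁻⁴ × 0.974 × 32.0 = 4.32×10⁻³ Pa/m
Isobar spacing: Δn = ΔP/|∂P/∂n| = 500 Pa / 4.32×10⁻³ Pa/m = 115696 m ≈ 120 km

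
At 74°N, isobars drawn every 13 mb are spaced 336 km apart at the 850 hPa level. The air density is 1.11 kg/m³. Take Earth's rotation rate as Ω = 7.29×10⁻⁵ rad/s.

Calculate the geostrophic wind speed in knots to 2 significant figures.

Coriolis parameter at 74°N:
f = 2Ω sin φ = 2 × 7.29×10⁻⁵ × sin 74° = 1.40×10⁻⁴ s⁻¹
Pressure gradient: |∂P/∂n| = 1300 Pa / 336000 m = 3.87×10⁻³ Pa/m
Geostrophic balance (pressure-gradient force = Coriolis force):
V_g = (1/(fρ)) |∂P/∂n| = 3.87×10⁻³ / (1.40×10⁻⁴ × 1.11) = 24.9 m/s
Converting: 24.9 m/s × 1.944 = 48 knots

48 knots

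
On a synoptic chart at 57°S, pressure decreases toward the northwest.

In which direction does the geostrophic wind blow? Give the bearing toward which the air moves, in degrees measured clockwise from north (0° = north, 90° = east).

The pressure-gradient force points toward the northwest (bearing 315°).
Geostrophic balance: in the Southern Hemisphere the Coriolis force deflects motion to the left, so the geostrophic wind blows 90° to the left of the pressure-gradient force (low pressure on the right).
Rotating 315° by 90° counterclockwise gives 225° — the wind blows toward the southwest.

225°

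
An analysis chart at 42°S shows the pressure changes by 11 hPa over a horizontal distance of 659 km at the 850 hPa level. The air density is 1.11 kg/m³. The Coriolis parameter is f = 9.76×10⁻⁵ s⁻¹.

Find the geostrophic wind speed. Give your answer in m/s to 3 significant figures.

Pressure gradient: |∂P/∂n| = 1100 Pa / 659000 m = 1.67×10⁻³ Pa/m
Geostrophic balance (pressure-gradient force = Coriolis force):
V_g = (1/(fρ)) |∂P/∂n| = 1.67×10⁻³ / (9.76×10⁻⁵ × 1.11) = 15.4 m/s

15.4 m/s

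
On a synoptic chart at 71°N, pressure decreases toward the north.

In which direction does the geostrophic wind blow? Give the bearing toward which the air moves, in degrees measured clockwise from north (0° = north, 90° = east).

The pressure-gradient force points toward the north (bearing 000°).
Geostrophic balance: in the Northern Hemisphere the Coriolis force deflects motion to the right, so the geostrophic wind blows 90° to the right of the pressure-gradient force (low pressure on the left).
Rotating 000° by 90° clockwise gives 090° — the wind blows toward the east.

090°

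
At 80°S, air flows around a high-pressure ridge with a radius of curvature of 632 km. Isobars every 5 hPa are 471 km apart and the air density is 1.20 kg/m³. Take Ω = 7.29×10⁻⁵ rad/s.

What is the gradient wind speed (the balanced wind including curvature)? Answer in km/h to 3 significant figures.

23.9 km/h

Coriolis parameter at 80°S:
f = 2Ω sin φ = 2 × 7.29×10⁻⁵ × sin 80° = 1.44×10⁻⁴ s⁻¹
Pressure gradient: |∂P/∂n| = 500 Pa / 471000 m = 1.06×10⁻³ Pa/m
Geostrophic speed: V_g = |∂P/∂n|/(fρ) = 1.06×10⁻³/(1.44×10⁻⁴ × 1.20) = 6.16 m/s
Around a high, pressure-gradient force acts outward with centrifugal, so Coriolis balances both:
fV = (1/ρ)|∂P/∂n| + V²/R  →  V² − fR·V + fR·V_g = 0
With fR = 1.44×10⁻⁴ × 632×10³ m = 90.7 m/s:
V = [fR − √((fR)² − 4 fR V_g)]/2 = [90.7 − √(90.7² − 4×90.7×6.16)]/2 = 6.65 m/s
Supergeostrophic (V > V_g = 6.16 m/s), as expected around a high.
Converting: 6.65 m/s × 3.6 = 23.9 km/h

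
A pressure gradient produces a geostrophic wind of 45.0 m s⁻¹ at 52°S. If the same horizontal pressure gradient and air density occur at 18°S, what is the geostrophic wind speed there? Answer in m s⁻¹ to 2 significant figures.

With the same pressure gradient and density, V_g ∝ 1/f ∝ 1/sin φ.
V₂ = V₁ · sin φ₁ / sin φ₂ = 45.0 × sin 52° / sin 18°
V₂ = 45.0 × 0.7880/0.3090 = 110 m s⁻¹

110 m s⁻¹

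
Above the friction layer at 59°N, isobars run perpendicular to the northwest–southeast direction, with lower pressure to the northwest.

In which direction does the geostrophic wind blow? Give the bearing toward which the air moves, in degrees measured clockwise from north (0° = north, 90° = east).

The pressure-gradient force points toward the northwest (bearing 315°).
Geostrophic balance: in the Northern Hemisphere the Coriolis force deflects motion to the right, so the geostrophic wind blows 90° to the right of the pressure-gradient force (low pressure on the left).
Rotating 315° by 90° clockwise gives 045° — the wind blows toward the northeast.

045°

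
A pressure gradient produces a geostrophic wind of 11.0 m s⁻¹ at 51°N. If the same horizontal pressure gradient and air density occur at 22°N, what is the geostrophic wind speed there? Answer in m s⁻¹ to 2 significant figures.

With the same pressure gradient and density, V_g ∝ 1/f ∝ 1/sin φ.
V₂ = V₁ · sin φ₁ / sin φ₂ = 11.0 × sin 51° / sin 22°
V₂ = 11.0 × 0.7771/0.3746 = 23 m s⁻¹

23 m s⁻¹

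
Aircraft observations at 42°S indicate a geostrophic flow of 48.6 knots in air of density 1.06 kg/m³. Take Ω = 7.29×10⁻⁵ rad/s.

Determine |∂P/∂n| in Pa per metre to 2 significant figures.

2.6×10⁻³ Pa/m

Coriolis parameter at 42°S:
f = 2Ω sin φ = 2 × 7.29×10⁻⁵ × sin 42° = 9.76×10⁻⁵ s⁻¹
Wind speed in SI: 48.6 knots = 25.0 m/s
Geostrophic balance rearranged: |∂P/∂n| = f ρ V_g
|∂P/∂n| = 9.76×10⁻⁵ × 1.06 × 25.0 = 2.59×10⁻³ Pa/m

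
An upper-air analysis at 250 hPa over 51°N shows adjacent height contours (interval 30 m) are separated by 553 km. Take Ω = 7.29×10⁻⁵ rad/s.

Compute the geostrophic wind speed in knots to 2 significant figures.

Coriolis parameter at 51°N:
f = 2Ω sin φ = 2 × 7.29×10⁻⁵ × sin 51° = 1.13×10⁻⁴ s⁻¹
Height gradient: |∂Z/∂n| = 30 m / 553000 m = 5.42×10⁻⁵
On a pressure surface, geostrophic balance gives V_g = (g/f)|∂Z/∂n|:
V_g = 9.81 × 5.42×10⁻⁵ / 1.13×10⁻⁴ = 4.70 m/s
Converting: 4.70 m/s × 1.944 = 9.1 knots

9.1 knots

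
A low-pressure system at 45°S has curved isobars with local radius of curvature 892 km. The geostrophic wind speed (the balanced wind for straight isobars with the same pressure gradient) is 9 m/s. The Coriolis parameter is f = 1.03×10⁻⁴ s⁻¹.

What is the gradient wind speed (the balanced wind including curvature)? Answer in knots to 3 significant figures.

16.1 knots

Around a low, centrifugal force acts outward with Coriolis, so pressure-gradient force balances both:
(1/ρ)|∂P/∂n| = fV + V²/R  →  V² + fR·V − fR·V_g = 0
With fR = 1.03×10⁻⁴ × 892×10³ m = 91.9 m/s:
V = [−fR + √((fR)² + 4 fR V_g)]/2 = [−91.9 + √(91.9² + 4×91.9×9)]/2 = 8.26 m/s
Subgeostrophic (V < V_g = 9 m/s), as expected around a low.
Converting: 8.26 m/s × 1.944 = 16.1 knots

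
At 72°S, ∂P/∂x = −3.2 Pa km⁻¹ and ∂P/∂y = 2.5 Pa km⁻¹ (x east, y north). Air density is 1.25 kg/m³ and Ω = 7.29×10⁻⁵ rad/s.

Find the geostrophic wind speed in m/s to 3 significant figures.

23.4 m/s

Coriolis parameter at 72°S:
f = 2Ω sin φ = 2 × 7.29×10⁻⁵ × sin 72° = 1.39×10⁻⁴ s⁻¹
In the Southern Hemisphere f is negative: f = −1.39×10⁻⁴ s⁻¹.
Component geostrophic relations (x east, y north):
u_g = −(1/(fρ)) ∂P/∂y,  v_g = (1/(fρ)) ∂P/∂x
u_g = −(2.5×10⁻³)/(−1.39×10⁻⁴ × 1.25) = 14.4 m/s;  v_g = (−3.2×10⁻³)/(−1.39×10⁻⁴ × 1.25) = 18.5 m/s
|V_g| = √(u_g² + v_g²) = 23.4 m/s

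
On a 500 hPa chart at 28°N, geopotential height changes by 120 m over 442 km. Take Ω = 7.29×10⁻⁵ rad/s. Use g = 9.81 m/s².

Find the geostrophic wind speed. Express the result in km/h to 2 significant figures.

Coriolis parameter at 28°N:
f = 2Ω sin φ = 2 × 7.29×10⁻⁵ × sin 28° = 6.84×10⁻⁵ s⁻¹
Height gradient: |∂Z/∂n| = 120 m / 442000 m = 2.71×10⁻⁴
On a pressure surface, geostrophic balance gives V_g = (g/f)|∂Z/∂n|:
V_g = 9.81 × 2.71×10⁻⁴ / 6.84×10⁻⁵ = 38.9 m/s
Converting: 38.9 m/s × 3.6 = 140 km/h

140 km/h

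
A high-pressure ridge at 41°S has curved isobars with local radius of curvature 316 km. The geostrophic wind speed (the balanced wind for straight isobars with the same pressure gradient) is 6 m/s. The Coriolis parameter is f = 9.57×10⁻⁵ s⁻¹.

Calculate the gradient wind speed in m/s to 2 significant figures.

Around a high, pressure-gradient force acts outward with centrifugal, so Coriolis balances both:
fV = (1/ρ)|∂P/∂n| + V²/R  →  V² − fR·V + fR·V_g = 0
With fR = 9.57×10⁻⁵ × 316×10³ m = 30.2 m/s:
V = [fR − √((fR)² − 4 fR V_g)]/2 = [30.2 − √(30.2² − 4×30.2×6)]/2 = 8.25 m/s
Supergeostrophic (V > V_g = 6 m/s), as expected around a high.

8.3 m/s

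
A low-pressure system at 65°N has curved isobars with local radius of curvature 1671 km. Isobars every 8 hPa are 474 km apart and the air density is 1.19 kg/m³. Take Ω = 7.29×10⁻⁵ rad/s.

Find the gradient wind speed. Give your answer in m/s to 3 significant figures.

Coriolis parameter at 65°N:
f = 2Ω sin φ = 2 × 7.29×10⁻⁵ × sin 65° = 1.32×10⁻⁴ s⁻¹
Pressure gradient: |∂P/∂n| = 800 Pa / 474000 m = 1.69×10⁻³ Pa/m
Geostrophic speed: V_g = |∂P/∂n|/(fρ) = 1.69×10⁻³/(1.32×10⁻⁴ × 1.19) = 10.7 m/s
Around a low, centrifugal force acts outward with Coriolis, so pressure-gradient force balances both:
(1/ρ)|∂P/∂n| = fV + V²/R  →  V² + fR·V − fR·V_g = 0
With fR = 1.32×10⁻⁴ × 1671×10³ m = 221 m/s:
V = [−fR + √((fR)² + 4 fR V_g)]/2 = [−221 + √(221² + 4×221×10.7)]/2 = 10.3 m/s
Subgeostrophic (V < V_g = 10.7 m/s), as expected around a low.

10.3 m/s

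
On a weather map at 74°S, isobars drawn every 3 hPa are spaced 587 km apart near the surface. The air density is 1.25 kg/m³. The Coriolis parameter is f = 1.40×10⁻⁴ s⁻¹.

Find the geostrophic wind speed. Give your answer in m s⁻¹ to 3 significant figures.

2.92 m s⁻¹

Pressure gradient: |∂P/∂n| = 300 Pa / 587000 m = 5.11×10⁻⁴ Pa/m
Geostrophic balance (pressure-gradient force = Coriolis force):
V_g = (1/(fρ)) |∂P/∂n| = 5.11×10⁻⁴ / (1.40×10⁻⁴ × 1.25) = 2.92 m/s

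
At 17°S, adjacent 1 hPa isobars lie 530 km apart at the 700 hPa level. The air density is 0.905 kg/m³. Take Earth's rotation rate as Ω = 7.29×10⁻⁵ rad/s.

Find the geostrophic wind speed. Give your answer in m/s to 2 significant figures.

Coriolis parameter at 17°S:
f = 2Ω sin φ = 2 × 7.29×10⁻⁵ × sin 17° = 4.26×10⁻⁵ s⁻¹
Pressure gradient: |∂P/∂n| = 100 Pa / 530000 m = 1.89×10⁻⁴ Pa/m
Geostrophic balance (pressure-gradient force = Coriolis force):
V_g = (1/(fρ)) |∂P/∂n| = 1.89×10⁻⁴ / (4.26×10⁻⁵ × 0.905) = 4.89 m/s

4.9 m/s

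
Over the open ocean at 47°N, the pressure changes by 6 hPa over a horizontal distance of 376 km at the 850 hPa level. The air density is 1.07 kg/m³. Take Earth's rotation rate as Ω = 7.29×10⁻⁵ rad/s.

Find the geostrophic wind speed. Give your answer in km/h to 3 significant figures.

50.3 km/h

Coriolis parameter at 47°N:
f = 2Ω sin φ = 2 × 7.29×10⁻⁵ × sin 47° = 1.07×10⁻⁴ s⁻¹
Pressure gradient: |∂P/∂n| = 600 Pa / 376000 m = 1.60×10⁻³ Pa/m
Geostrophic balance (pressure-gradient force = Coriolis force):
V_g = (1/(fρ)) |∂P/∂n| = 1.60×10⁻³ / (1.07×10⁻⁴ × 1.07) = 14.0 m/s
Converting: 14.0 m/s × 3.6 = 50.3 km/h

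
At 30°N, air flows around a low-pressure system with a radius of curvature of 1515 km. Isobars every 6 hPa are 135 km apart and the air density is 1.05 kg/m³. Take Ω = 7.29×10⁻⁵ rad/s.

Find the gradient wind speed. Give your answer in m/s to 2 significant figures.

42 m/s

Coriolis parameter at 30°N:
f = 2Ω sin φ = 2 × 7.29×10⁻⁵ × sin 30° = 7.29×10⁻⁵ s⁻¹
Pressure gradient: |∂P/∂n| = 600 Pa / 135000 m = 4.44×10⁻³ Pa/m
Geostrophic speed: V_g = |∂P/∂n|/(fρ) = 4.44×10⁻³/(7.29×10⁻⁵ × 1.05) = 58.1 m/s
Around a low, centrifugal force acts outward with Coriolis, so pressure-gradient force balances both:
(1/ρ)|∂P/∂n| = fV + V²/R  →  V² + fR·V − fR·V_g = 0
With fR = 7.29×10⁻⁵ × 1515×10³ m = 110 m/s:
V = [−fR + √((fR)² + 4 fR V_g)]/2 = [−110 + √(110² + 4×110×58.1)]/2 = 42.1 m/s
Subgeostrophic (V < V_g = 58.1 m/s), as expected around a low.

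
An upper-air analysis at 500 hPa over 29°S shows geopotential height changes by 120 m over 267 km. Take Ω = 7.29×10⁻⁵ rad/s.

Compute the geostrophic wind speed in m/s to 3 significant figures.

62.4 m/s

Coriolis parameter at 29°S:
f = 2Ω sin φ = 2 × 7.29×10⁻⁵ × sin 29° = 7.07×10⁻⁵ s⁻¹
Height gradient: |∂Z/∂n| = 120 m / 267000 m = 4.49×10⁻⁴
On a pressure surface, geostrophic balance gives V_g = (g/f)|∂Z/∂n|:
V_g = 9.81 × 4.49×10⁻⁴ / 7.07×10⁻⁵ = 62.4 m/s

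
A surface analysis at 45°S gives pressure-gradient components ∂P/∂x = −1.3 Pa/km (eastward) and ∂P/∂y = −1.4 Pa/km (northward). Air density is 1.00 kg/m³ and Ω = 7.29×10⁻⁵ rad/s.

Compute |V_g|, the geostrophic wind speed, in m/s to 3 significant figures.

18.5 m/s

Coriolis parameter at 45°S:
f = 2Ω sin φ = 2 × 7.29×10⁻⁵ × sin 45° = 1.03×10⁻⁴ s⁻¹
In the Southern Hemisphere f is negative: f = −1.03×10⁻⁴ s⁻¹.
Component geostrophic relations (x east, y north):
u_g = −(1/(fρ)) ∂P/∂y,  v_g = (1/(fρ)) ∂P/∂x
u_g = −(−1.4×10⁻³)/(−1.03×10⁻⁴ × 1.00) = −13.6 m/s;  v_g = (−1.3×10⁻³)/(−1.03×10⁻⁴ × 1.00) = 12.6 m/s
|V_g| = √(u_g² + v_g²) = 18.5 m/s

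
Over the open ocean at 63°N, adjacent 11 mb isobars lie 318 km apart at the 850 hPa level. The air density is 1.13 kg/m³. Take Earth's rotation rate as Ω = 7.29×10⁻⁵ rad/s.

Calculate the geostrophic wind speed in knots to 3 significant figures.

45.8 knots

Coriolis parameter at 63°N:
f = 2Ω sin φ = 2 × 7.29×10⁻⁵ × sin 63° = 1.30×10⁻⁴ s⁻¹
Pressure gradient: |∂P/∂n| = 1100 Pa / 318000 m = 3.46×10⁻³ Pa/m
Geostrophic balance (pressure-gradient force = Coriolis force):
V_g = (1/(fρ)) |∂P/∂n| = 3.46×10⁻³ / (1.30×10⁻⁴ × 1.13) = 23.6 m/s
Converting: 23.6 m/s × 1.944 = 45.8 knots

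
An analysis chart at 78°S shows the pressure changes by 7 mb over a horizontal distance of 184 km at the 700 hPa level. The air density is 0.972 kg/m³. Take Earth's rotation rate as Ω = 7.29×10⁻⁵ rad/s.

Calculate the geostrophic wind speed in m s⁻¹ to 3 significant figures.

Coriolis parameter at 78°S:
f = 2Ω sin φ = 2 × 7.29×10⁻⁵ × sin 78° = 1.43×10⁻⁴ s⁻¹
Pressure gradient: |∂P/∂n| = 700 Pa / 184000 m = 3.80×10⁻³ Pa/m
Geostrophic balance (pressure-gradient force = Coriolis force):
V_g = (1/(fρ)) |∂P/∂n| = 3.80×10⁻³ / (1.43×10⁻⁴ × 0.972) = 27.4 m/s

27.4 m s⁻¹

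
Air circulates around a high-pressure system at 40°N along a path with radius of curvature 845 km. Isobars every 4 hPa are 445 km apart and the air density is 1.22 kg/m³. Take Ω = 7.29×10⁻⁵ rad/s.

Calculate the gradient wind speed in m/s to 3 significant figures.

8.85 m/s

Coriolis parameter at 40°N:
f = 2Ω sin φ = 2 × 7.29×10⁻⁵ × sin 40° = 9.37×10⁻⁵ s⁻¹
Pressure gradient: |∂P/∂n| = 400 Pa / 445000 m = 8.99×10⁻⁴ Pa/m
Geostrophic speed: V_g = |∂P/∂n|/(fρ) = 8.99×10⁻⁴/(9.37×10⁻⁵ × 1.22) = 7.86 m/s
Around a high, pressure-gradient force acts outward with centrifugal, so Coriolis balances both:
fV = (1/ρ)|∂P/∂n| + V²/R  →  V² − fR·V + fR·V_g = 0
With fR = 9.37×10⁻⁵ × 845×10³ m = 79.2 m/s:
V = [fR − √((fR)² − 4 fR V_g)]/2 = [79.2 − √(79.2² − 4×79.2×7.86)]/2 = 8.85 m/s
Supergeostrophic (V > V_g = 7.86 m/s), as expected around a high.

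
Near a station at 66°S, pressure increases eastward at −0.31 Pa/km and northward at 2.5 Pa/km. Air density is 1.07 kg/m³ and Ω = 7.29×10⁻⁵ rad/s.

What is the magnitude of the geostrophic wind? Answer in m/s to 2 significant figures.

18 m/s

Coriolis parameter at 66°S:
f = 2Ω sin φ = 2 × 7.29×10⁻⁵ × sin 66° = 1.33×10⁻⁴ s⁻¹
In the Southern Hemisphere f is negative: f = −1.33×10⁻⁴ s⁻¹.
Component geostrophic relations (x east, y north):
u_g = −(1/(fρ)) ∂P/∂y,  v_g = (1/(fρ)) ∂P/∂x
u_g = −(2.5×10⁻³)/(−1.33×10⁻⁴ × 1.07) = 17.5 m/s;  v_g = (−0.31×10⁻³)/(−1.33×10⁻⁴ × 1.07) = 2.18 m/s
|V_g| = √(u_g² + v_g²) = 17.7 m/s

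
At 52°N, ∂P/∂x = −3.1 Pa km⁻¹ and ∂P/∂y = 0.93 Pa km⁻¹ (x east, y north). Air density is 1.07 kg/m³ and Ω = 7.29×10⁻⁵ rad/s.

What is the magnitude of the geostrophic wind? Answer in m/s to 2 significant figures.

Coriolis parameter at 52°N:
f = 2Ω sin φ = 2 × 7.29×10⁻⁵ × sin 52° = 1.15×10⁻⁴ s⁻¹
Component geostrophic relations (x east, y north):
u_g = −(1/(fρ)) ∂P/∂y,  v_g = (1/(fρ)) ∂P/∂x
u_g = −(0.93×10⁻³)/(1.15×10⁻⁴ × 1.07) = −7.57 m/s;  v_g = (−3.1×10⁻³)/(1.15×10⁻⁴ × 1.07) = −25.2 m/s
|V_g| = √(u_g² + v_g²) = 26.3 m/s

26 m/s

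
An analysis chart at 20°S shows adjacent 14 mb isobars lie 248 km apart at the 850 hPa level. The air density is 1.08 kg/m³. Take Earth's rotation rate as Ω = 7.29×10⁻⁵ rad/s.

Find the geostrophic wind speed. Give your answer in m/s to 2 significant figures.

Coriolis parameter at 20°S:
f = 2Ω sin φ = 2 × 7.29×10⁻⁵ × sin 20° = 4.99×10⁻⁵ s⁻¹
Pressure gradient: |∂P/∂n| = 1400 Pa / 248000 m = 5.65×10⁻³ Pa/m
Geostrophic balance (pressure-gradient force = Coriolis force):
V_g = (1/(fρ)) |∂P/∂n| = 5.65×10⁻³ / (4.99×10⁻⁵ × 1.08) = 105 m/s

100 m/s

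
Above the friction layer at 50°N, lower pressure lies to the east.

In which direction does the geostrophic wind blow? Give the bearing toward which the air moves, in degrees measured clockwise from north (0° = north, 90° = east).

The pressure-gradient force points toward the east (bearing 090°).
Geostrophic balance: in the Northern Hemisphere the Coriolis force deflects motion to the right, so the geostrophic wind blows 90° to the right of the pressure-gradient force (low pressure on the left).
Rotating 090° by 90° clockwise gives 180° — the wind blows toward the south.

180°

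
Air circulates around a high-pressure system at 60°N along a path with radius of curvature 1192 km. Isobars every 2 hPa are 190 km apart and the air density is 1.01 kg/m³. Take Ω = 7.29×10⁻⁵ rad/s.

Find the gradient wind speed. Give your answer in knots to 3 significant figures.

17.0 knots

Coriolis parameter at 60°N:
f = 2Ω sin φ = 2 × 7.29×10⁻⁵ × sin 60° = 1.26×10⁻⁴ s⁻¹
Pressure gradient: |∂P/∂n| = 200 Pa / 190000 m = 1.05×10⁻³ Pa/m
Geostrophic speed: V_g = |∂P/∂n|/(fρ) = 1.05×10⁻³/(1.26×10⁻⁴ × 1.01) = 8.25 m/s
Around a high, pressure-gradient force acts outward with centrifugal, so Coriolis balances both:
fV = (1/ρ)|∂P/∂n| + V²/R  →  V² − fR·V + fR·V_g = 0
With fR = 1.26×10⁻⁴ × 1192×10³ m = 151 m/s:
V = [fR − √((fR)² − 4 fR V_g)]/2 = [151 − √(151² − 4×151×8.25)]/2 = 8.76 m/s
Supergeostrophic (V > V_g = 8.25 m/s), as expected around a high.
Converting: 8.76 m/s × 1.944 = 17.0 knots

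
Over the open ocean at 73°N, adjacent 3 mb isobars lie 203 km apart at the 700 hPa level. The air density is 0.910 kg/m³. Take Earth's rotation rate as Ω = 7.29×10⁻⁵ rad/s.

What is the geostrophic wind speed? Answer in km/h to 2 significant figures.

Coriolis parameter at 73°N:
f = 2Ω sin φ = 2 × 7.29×10⁻⁵ × sin 73° = 1.39×10⁻⁴ s⁻¹
Pressure gradient: |∂P/∂n| = 300 Pa / 203000 m = 1.48×10⁻³ Pa/m
Geostrophic balance (pressure-gradient force = Coriolis force):
V_g = (1/(fρ)) |∂P/∂n| = 1.48×10⁻³ / (1.39×10⁻⁴ × 0.910) = 11.6 m/s
Converting: 11.6 m/s × 3.6 = 42 km/h

42 km/h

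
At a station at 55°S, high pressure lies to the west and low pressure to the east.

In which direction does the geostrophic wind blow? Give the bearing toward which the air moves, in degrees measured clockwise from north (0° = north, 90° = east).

The pressure-gradient force points toward the east (bearing 090°).
Geostrophic balance: in the Southern Hemisphere the Coriolis force deflects motion to the left, so the geostrophic wind blows 90° to the left of the pressure-gradient force (low pressure on the right).
Rotating 090° by 90° counterclockwise gives 000° — the wind blows toward the north.

000°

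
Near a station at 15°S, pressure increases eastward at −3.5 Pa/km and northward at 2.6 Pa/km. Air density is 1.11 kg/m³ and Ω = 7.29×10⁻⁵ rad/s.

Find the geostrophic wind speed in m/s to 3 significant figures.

Coriolis parameter at 15°S:
f = 2Ω sin φ = 2 × 7.29×10⁻⁵ × sin 15° = 3.77×10⁻⁵ s⁻¹
In the Southern Hemisphere f is negative: f = −3.77×10⁻⁵ s⁻¹.
Component geostrophic relations (x east, y north):
u_g = −(1/(fρ)) ∂P/∂y,  v_g = (1/(fρ)) ∂P/∂x
u_g = −(2.6×10⁻³)/(−3.77×10⁻⁵ × 1.11) = 62.1 m/s;  v_g = (−3.5×10⁻³)/(−3.77×10⁻⁵ × 1.11) = 83.6 m/s
|V_g| = √(u_g² + v_g²) = 104 m/s

104 m/s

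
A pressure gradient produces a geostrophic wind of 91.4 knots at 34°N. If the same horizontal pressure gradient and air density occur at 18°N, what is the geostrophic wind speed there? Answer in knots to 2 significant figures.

170 knots

With the same pressure gradient and density, V_g ∝ 1/f ∝ 1/sin φ.
V₂ = V₁ · sin φ₁ / sin φ₂ = 91.4 × sin 34° / sin 18°
V₂ = 91.4 × 0.5592/0.3090 = 170 knots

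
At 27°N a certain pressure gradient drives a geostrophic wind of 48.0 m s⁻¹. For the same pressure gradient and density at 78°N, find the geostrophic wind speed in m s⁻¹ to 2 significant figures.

With the same pressure gradient and density, V_g ∝ 1/f ∝ 1/sin φ.
V₂ = V₁ · sin φ₁ / sin φ₂ = 48.0 × sin 27° / sin 78°
V₂ = 48.0 × 0.4540/0.9781 = 22 m s⁻¹

22 m s⁻¹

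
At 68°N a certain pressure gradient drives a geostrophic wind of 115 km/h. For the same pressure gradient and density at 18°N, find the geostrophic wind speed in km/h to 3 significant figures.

With the same pressure gradient and density, V_g ∝ 1/f ∝ 1/sin φ.
V₂ = V₁ · sin φ₁ / sin φ₂ = 115 × sin 68° / sin 18°
V₂ = 115 × 0.9272/0.3090 = 345 km/h

345 km/h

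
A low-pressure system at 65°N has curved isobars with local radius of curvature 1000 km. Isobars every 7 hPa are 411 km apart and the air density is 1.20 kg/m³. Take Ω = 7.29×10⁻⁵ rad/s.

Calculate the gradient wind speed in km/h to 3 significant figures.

36.0 km/h

Coriolis parameter at 65°N:
f = 2Ω sin φ = 2 × 7.29×10⁻⁵ × sin 65° = 1.32×10⁻⁴ s⁻¹
Pressure gradient: |∂P/∂n| = 700 Pa / 411000 m = 1.70×10⁻³ Pa/m
Geostrophic speed: V_g = |∂P/∂n|/(fρ) = 1.70×10⁻³/(1.32×10⁻⁴ × 1.20) = 10.7 m/s
Around a low, centrifugal force acts outward with Coriolis, so pressure-gradient force balances both:
(1/ρ)|∂P/∂n| = fV + V²/R  →  V² + fR·V − fR·V_g = 0
With fR = 1.32×10⁻⁴ × 1000×10³ m = 132 m/s:
V = [−fR + √((fR)² + 4 fR V_g)]/2 = [−132 + √(132² + 4×132×10.7)]/2 = 9.99 m/s
Subgeostrophic (V < V_g = 10.7 m/s), as expected around a low.
Converting: 9.99 m/s × 3.6 = 36.0 km/h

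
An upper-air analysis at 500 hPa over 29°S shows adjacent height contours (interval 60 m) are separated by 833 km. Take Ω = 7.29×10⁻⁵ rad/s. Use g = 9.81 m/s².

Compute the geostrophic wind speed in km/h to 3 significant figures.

Coriolis parameter at 29°S:
f = 2Ω sin φ = 2 × 7.29×10⁻⁵ × sin 29° = 7.07×10⁻⁵ s⁻¹
Height gradient: |∂Z/∂n| = 60 m / 833000 m = 7.20×10⁻⁵
On a pressure surface, geostrophic balance gives V_g = (g/f)|∂Z/∂n|:
V_g = 9.81 × 7.20×10⁻⁵ / 7.07×10⁻⁵ = 10.00 m/s
Converting: 10.00 m/s × 3.6 = 36.0 km/h

36.0 km/h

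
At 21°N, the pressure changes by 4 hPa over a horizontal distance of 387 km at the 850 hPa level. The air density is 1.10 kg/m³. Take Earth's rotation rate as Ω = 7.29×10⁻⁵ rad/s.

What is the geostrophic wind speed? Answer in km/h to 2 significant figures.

Coriolis parameter at 21°N:
f = 2Ω sin φ = 2 × 7.29×10⁻⁵ × sin 21° = 5.23×10⁻⁵ s⁻¹
Pressure gradient: |∂P/∂n| = 400 Pa / 387000 m = 1.03×10⁻³ Pa/m
Geostrophic balance (pressure-gradient force = Coriolis force):
V_g = (1/(fρ)) |∂P/∂n| = 1.03×10⁻³ / (5.23×10⁻⁵ × 1.10) = 18.0 m/s
Converting: 18.0 m/s × 3.6 = 65 km/h

65 km/h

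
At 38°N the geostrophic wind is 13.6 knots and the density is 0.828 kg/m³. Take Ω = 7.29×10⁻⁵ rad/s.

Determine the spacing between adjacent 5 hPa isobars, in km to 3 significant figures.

Coriolis parameter at 38°N:
f = 2Ω sin φ = 2 × 7.29×10⁻⁵ × sin 38° = 8.98×10⁻⁵ s⁻¹
Wind speed in SI: 13.6 knots = 7.00 m/s
Geostrophic balance rearranged: |∂P/∂n| = f ρ V_g
|∂P/∂n| = 8.98×10⁻⁵ × 0.828 × 7.00 = 5.20×10⁻⁴ Pa/m
Isobar spacing: Δn = ΔP/|∂P/∂n| = 500 Pa / 5.20×10⁻⁴ Pa/m = 961531 m ≈ 962 km

962 km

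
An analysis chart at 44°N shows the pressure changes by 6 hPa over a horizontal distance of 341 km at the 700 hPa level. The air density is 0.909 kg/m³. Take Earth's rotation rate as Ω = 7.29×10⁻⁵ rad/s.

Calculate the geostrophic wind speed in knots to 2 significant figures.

37 knots

Coriolis parameter at 44°N:
f = 2Ω sin φ = 2 × 7.29×10⁻⁵ × sin 44° = 1.01×10⁻⁴ s⁻¹
Pressure gradient: |∂P/∂n| = 600 Pa / 341000 m = 1.76×10⁻³ Pa/m
Geostrophic balance (pressure-gradient force = Coriolis force):
V_g = (1/(fρ)) |∂P/∂n| = 1.76×10⁻³ / (1.01×10⁻⁴ × 0.909) = 19.1 m/s
Converting: 19.1 m/s × 1.944 = 37 knots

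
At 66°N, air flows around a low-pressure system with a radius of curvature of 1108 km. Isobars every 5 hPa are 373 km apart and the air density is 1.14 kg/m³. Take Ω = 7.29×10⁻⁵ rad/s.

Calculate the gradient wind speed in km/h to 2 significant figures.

30 km/h

Coriolis parameter at 66°N:
f = 2Ω sin φ = 2 × 7.29×10⁻⁵ × sin 66° = 1.33×10⁻⁴ s⁻¹
Pressure gradient: |∂P/∂n| = 500 Pa / 373000 m = 1.34×10⁻³ Pa/m
Geostrophic speed: V_g = |∂P/∂n|/(fρ) = 1.34×10⁻³/(1.33×10⁻⁴ × 1.14) = 8.83 m/s
Around a low, centrifugal force acts outward with Coriolis, so pressure-gradient force balances both:
(1/ρ)|∂P/∂n| = fV + V²/R  →  V² + fR·V − fR·V_g = 0
With fR = 1.33×10⁻⁴ × 1108×10³ m = 148 m/s:
V = [−fR + √((fR)² + 4 fR V_g)]/2 = [−148 + √(148² + 4×148×8.83)]/2 = 8.36 m/s
Subgeostrophic (V < V_g = 8.83 m/s), as expected around a low.
Converting: 8.36 m/s × 3.6 = 30 km/h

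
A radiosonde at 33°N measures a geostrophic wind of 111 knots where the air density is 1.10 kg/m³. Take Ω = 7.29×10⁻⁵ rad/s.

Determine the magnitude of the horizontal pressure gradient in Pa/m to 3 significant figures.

4.99×10⁻³ Pa/m

Coriolis parameter at 33°N:
f = 2Ω sin φ = 2 × 7.29×10⁻⁵ × sin 33° = 7.94×10⁻⁵ s⁻¹
Wind speed in SI: 111 knots = 57.1 m/s
Geostrophic balance rearranged: |∂P/∂n| = f ρ V_g
|∂P/∂n| = 7.94×10⁻⁵ × 1.10 × 57.1 = 4.99×10⁻³ Pa/m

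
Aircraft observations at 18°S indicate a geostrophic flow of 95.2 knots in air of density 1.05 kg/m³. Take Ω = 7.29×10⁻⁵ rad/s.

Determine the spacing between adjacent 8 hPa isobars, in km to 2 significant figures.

350 km

Coriolis parameter at 18°S:
f = 2Ω sin φ = 2 × 7.29×10⁻⁵ × sin 18° = 4.51×10⁻⁵ s⁻¹
Wind speed in SI: 95.2 knots = 49.0 m/s
Geostrophic balance rearranged: |∂P/∂n| = f ρ V_g
|∂P/∂n| = 4.51×10⁻⁵ × 1.05 × 49.0 = 2.32×10⁻³ Pa/m
Isobar spacing: Δn = ΔP/|∂P/∂n| = 800 Pa / 2.32×10⁻³ Pa/m = 345291 m ≈ 350 km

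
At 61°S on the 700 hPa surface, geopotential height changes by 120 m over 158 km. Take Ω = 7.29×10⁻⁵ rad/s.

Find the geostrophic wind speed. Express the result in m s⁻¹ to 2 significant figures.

58 m s⁻¹

Coriolis parameter at 61°S:
f = 2Ω sin φ = 2 × 7.29×10⁻⁵ × sin 61° = 1.28×10⁻⁴ s⁻¹
Height gradient: |∂Z/∂n| = 120 m / 158000 m = 7.59×10⁻⁴
On a pressure surface, geostrophic balance gives V_g = (g/f)|∂Z/∂n|:
V_g = 9.81 × 7.59×10⁻⁴ / 1.28×10⁻⁴ = 58.4 m/s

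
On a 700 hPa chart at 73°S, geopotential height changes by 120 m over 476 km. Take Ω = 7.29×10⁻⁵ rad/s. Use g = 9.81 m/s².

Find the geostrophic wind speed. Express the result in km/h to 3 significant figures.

Coriolis parameter at 73°S:
f = 2Ω sin φ = 2 × 7.29×10⁻⁵ × sin 73° = 1.39×10⁻⁴ s⁻¹
Height gradient: |∂Z/∂n| = 120 m / 476000 m = 2.52×10⁻⁴
On a pressure surface, geostrophic balance gives V_g = (g/f)|∂Z/∂n|:
V_g = 9.81 × 2.52×10⁻⁴ / 1.39×10⁻⁴ = 17.7 m/s
Converting: 17.7 m/s × 3.6 = 63.9 km/h

63.9 km/h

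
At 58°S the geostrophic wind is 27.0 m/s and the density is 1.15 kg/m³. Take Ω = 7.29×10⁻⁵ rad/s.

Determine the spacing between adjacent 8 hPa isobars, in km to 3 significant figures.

Coriolis parameter at 58°S:
f = 2Ω sin φ = 2 × 7.29×10⁻⁵ × sin 58° = 1.24×10⁻⁴ s⁻¹
Geostrophic balance rearranged: |∂P/∂n| = f ρ V_g
|∂P/∂n| = 1.24×10⁻⁴ × 1.15 × 27.0 = 3.84×10⁻³ Pa/m
Isobar spacing: Δn = ΔP/|∂P/∂n| = 800 Pa / 3.84×10⁻³ Pa/m = 208377 m ≈ 208 km

208 km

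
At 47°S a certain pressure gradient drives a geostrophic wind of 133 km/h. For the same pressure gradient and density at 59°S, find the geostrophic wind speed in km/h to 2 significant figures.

110 km/h

With the same pressure gradient and density, V_g ∝ 1/f ∝ 1/sin φ.
V₂ = V₁ · sin φ₁ / sin φ₂ = 133 × sin 47° / sin 59°
V₂ = 133 × 0.7314/0.8572 = 110 km/h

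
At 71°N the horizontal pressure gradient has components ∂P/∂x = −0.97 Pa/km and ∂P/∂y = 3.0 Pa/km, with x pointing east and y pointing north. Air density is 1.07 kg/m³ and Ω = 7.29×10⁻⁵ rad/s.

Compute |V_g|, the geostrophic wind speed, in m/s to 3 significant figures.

Coriolis parameter at 71°N:
f = 2Ω sin φ = 2 × 7.29×10⁻⁵ × sin 71° = 1.38×10⁻⁴ s⁻¹
Component geostrophic relations (x east, y north):
u_g = −(1/(fρ)) ∂P/∂y,  v_g = (1/(fρ)) ∂P/∂x
u_g = −(3.0×10⁻³)/(1.38×10⁻⁴ × 1.07) = −20.3 m/s;  v_g = (−0.97×10⁻³)/(1.38×10⁻⁴ × 1.07) = −6.58 m/s
|V_g| = √(u_g² + v_g²) = 21.4 m/s

21.4 m/s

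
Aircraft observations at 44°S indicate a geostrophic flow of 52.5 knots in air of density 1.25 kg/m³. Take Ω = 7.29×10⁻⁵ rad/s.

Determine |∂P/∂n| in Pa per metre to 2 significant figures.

Coriolis parameter at 44°S:
f = 2Ω sin φ = 2 × 7.29×10⁻⁵ × sin 44° = 1.01×10⁻⁴ s⁻¹
Wind speed in SI: 52.5 knots = 27.0 m/s
Geostrophic balance rearranged: |∂P/∂n| = f ρ V_g
|∂P/∂n| = 1.01×10⁻⁴ × 1.25 × 27.0 = 3.42×10⁻³ Pa/m

3.4×10⁻³ Pa/m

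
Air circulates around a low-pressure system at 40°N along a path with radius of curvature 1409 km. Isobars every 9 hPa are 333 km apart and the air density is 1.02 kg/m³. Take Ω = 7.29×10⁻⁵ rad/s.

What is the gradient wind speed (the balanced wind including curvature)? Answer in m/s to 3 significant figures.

23.9 m/s

Coriolis parameter at 40°N:
f = 2Ω sin φ = 2 × 7.29×10⁻⁵ × sin 40° = 9.37×10⁻⁵ s⁻¹
Pressure gradient: |∂P/∂n| = 900 Pa / 333000 m = 2.70×10⁻³ Pa/m
Geostrophic speed: V_g = |∂P/∂n|/(fρ) = 2.70×10⁻³/(9.37×10⁻⁵ × 1.02) = 28.3 m/s
Around a low, centrifugal force acts outward with Coriolis, so pressure-gradient force balances both:
(1/ρ)|∂P/∂n| = fV + V²/R  →  V² + fR·V − fR·V_g = 0
With fR = 9.37×10⁻⁵ × 1409×10³ m = 132 m/s:
V = [−fR + √((fR)² + 4 fR V_g)]/2 = [−132 + √(132² + 4×132×28.3)]/2 = 23.9 m/s
Subgeostrophic (V < V_g = 28.3 m/s), as expected around a low.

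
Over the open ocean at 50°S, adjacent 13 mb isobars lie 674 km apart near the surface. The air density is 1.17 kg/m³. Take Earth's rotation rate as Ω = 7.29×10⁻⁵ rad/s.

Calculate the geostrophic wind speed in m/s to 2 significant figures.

15 m/s

Coriolis parameter at 50°S:
f = 2Ω sin φ = 2 × 7.29×10⁻⁵ × sin 50° = 1.12×10⁻⁴ s⁻¹
Pressure gradient: |∂P/∂n| = 1300 Pa / 674000 m = 1.93×10⁻³ Pa/m
Geostrophic balance (pressure-gradient force = Coriolis force):
V_g = (1/(fρ)) |∂P/∂n| = 1.93×10⁻³ / (1.12×10⁻⁴ × 1.17) = 14.8 m/s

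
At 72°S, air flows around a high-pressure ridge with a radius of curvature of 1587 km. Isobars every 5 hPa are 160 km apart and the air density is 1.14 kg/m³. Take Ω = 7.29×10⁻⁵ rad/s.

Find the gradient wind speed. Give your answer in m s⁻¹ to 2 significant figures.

22 m s⁻¹

Coriolis parameter at 72°S:
f = 2Ω sin φ = 2 × 7.29×10⁻⁵ × sin 72° = 1.39×10⁻⁴ s⁻¹
Pressure gradient: |∂P/∂n| = 500 Pa / 160000 m = 3.12×10⁻³ Pa/m
Geostrophic speed: V_g = |∂P/∂n|/(fρ) = 3.12×10⁻³/(1.39×10⁻⁴ × 1.14) = 19.8 m/s
Around a high, pressure-gradient force acts outward with centrifugal, so Coriolis balances both:
fV = (1/ρ)|∂P/∂n| + V²/R  →  V² − fR·V + fR·V_g = 0
With fR = 1.39×10⁻⁴ × 1587×10³ m = 220 m/s:
V = [fR − √((fR)² − 4 fR V_g)]/2 = [220 − √(220² − 4×220×19.8)]/2 = 22 m/s
Supergeostrophic (V > V_g = 19.8 m/s), as expected around a high.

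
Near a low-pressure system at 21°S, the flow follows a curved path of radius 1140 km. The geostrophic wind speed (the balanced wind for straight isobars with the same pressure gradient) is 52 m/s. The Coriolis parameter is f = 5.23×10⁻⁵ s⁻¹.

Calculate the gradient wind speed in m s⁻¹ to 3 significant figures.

Around a low, centrifugal force acts outward with Coriolis, so pressure-gradient force balances both:
(1/ρ)|∂P/∂n| = fV + V²/R  →  V² + fR·V − fR·V_g = 0
With fR = 5.23×10⁻⁵ × 1140×10³ m = 59.6 m/s:
V = [−fR + √((fR)² + 4 fR V_g)]/2 = [−59.6 + √(59.6² + 4×59.6×52)]/2 = 33.3 m/s
Subgeostrophic (V < V_g = 52 m/s), as expected around a low.

33.3 m s⁻¹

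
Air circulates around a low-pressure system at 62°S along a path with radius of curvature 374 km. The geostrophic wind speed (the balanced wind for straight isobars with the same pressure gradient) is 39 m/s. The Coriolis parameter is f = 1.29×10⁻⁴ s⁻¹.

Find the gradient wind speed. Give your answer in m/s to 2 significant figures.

26 m/s

Around a low, centrifugal force acts outward with Coriolis, so pressure-gradient force balances both:
(1/ρ)|∂P/∂n| = fV + V²/R  →  V² + fR·V − fR·V_g = 0
With fR = 1.29×10⁻⁴ × 374×10³ m = 48.2 m/s:
V = [−fR + √((fR)² + 4 fR V_g)]/2 = [−48.2 + √(48.2² + 4×48.2×39)]/2 = 25.5 m/s
Subgeostrophic (V < V_g = 39 m/s), as expected around a low.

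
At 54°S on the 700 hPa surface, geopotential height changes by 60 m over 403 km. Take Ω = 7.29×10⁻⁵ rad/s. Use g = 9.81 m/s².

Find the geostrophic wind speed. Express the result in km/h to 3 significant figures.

Coriolis parameter at 54°S:
f = 2Ω sin φ = 2 × 7.29×10⁻⁵ × sin 54° = 1.18×10⁻⁴ s⁻¹
Height gradient: |∂Z/∂n| = 60 m / 403000 m = 1.49×10⁻⁴
On a pressure surface, geostrophic balance gives V_g = (g/f)|∂Z/∂n|:
V_g = 9.81 × 1.49×10⁻⁴ / 1.18×10⁻⁴ = 12.4 m/s
Converting: 12.4 m/s × 3.6 = 44.6 km/h

44.6 km/h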